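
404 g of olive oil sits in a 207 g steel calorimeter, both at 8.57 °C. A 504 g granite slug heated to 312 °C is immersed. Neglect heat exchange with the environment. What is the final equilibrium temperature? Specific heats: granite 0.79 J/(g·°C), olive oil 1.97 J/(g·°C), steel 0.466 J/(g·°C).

T_f = Σ m_i c_i T_i / Σ m_i c_i:
T_f = (398.16*312 + 795.88*8.57 + 96.46*8.57) / (398.16 + 795.88 + 96.46)
    = 131873 / 1290.5 ≈ 102.19 °C

T_f ≈ 102.2 °C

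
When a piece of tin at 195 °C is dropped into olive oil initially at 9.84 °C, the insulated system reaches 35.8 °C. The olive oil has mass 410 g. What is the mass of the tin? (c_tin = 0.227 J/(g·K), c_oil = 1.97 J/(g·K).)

m ≈ 580 g

|Q_tin| = |Q_oil|:
m·0.227·(195 − 35.8) = 410·1.97·(35.8 − 9.84)
36.14 m = 20968  ⇒  m ≈ 580.2 g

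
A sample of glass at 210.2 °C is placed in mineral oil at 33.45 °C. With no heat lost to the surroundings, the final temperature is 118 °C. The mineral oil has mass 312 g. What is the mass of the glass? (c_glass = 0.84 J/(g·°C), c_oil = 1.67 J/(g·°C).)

Setting the total heat transfer to zero:
m×0.84×(118 − 210.2) + 312×1.67×(118 − 33.45) = 0
-77.45 m = -44054
m = -44054/-77.45 ≈ 568.8 g

m ≈ 569 g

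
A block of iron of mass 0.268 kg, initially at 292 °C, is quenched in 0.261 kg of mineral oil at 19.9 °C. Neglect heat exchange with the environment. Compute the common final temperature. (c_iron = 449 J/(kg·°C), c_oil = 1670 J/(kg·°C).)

|Q_iron| = |Q_oil|:
0.268*449*(292 − T) = 0.261*1670*(T − 19.9)
120.33(292 − T) = 435.87(T − 19.9)
556.2 T = 43811  ⇒  T ≈ 78.77 °C

T_f ≈ 78.8 °C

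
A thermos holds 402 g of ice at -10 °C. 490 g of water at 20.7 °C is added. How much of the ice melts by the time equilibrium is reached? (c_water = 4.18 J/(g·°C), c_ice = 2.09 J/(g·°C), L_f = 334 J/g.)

m_melted ≈ 102 g

Heat available from the water dropping to 0 °C: 490×4.18×20.7 = 42398 J.
Warming the ice to 0 °C takes 402×2.09×10 = 8401.8 J, leaving 33996 J for melting.
Melting all 402 g of ice would need 402×334 = 134268 J.
33996 J < 134268 J, so only part of the ice melts and the system sits at 0 °C.
m_melt = 33996 / L_f = 101.8 g.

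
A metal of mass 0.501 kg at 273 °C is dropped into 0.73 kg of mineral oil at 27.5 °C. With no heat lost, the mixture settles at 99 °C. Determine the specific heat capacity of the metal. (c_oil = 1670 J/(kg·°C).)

Energy conservation, ΣQ = 0:
0.501·c·(99 − 273) + 0.73·1670·(99 − 27.5) = 0
-87.17 c = -87166
c = -87166/-87.17 ≈ 999.9 J/(kg·°C)

c ≈ 1000 J/(kg·°C)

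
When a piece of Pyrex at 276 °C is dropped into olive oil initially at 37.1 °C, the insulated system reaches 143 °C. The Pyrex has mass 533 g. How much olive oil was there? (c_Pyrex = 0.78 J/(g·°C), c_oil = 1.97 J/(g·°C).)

Let T be the final temperature. ΣQ_i = 0:
533·0.78·(143 − 276) + m·1.97·(143 − 37.1) = 0
208.62 m = 55293
m = 55293/208.62 ≈ 265 g

m ≈ 265 g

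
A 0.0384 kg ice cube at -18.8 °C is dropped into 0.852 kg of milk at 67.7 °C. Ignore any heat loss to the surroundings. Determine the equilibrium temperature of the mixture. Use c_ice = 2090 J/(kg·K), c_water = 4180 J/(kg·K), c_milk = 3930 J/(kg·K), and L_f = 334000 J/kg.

Energy conservation, ΣQ = 0:
ice -18.8→0 °C: 0.0384×2090×18.8 = 1508.8
  fusion: m_ice L_f = 0.0384×334000 = 12826
  meltwater 0→T: 0.0384×4180×T = 160.51 T
  milk cools: 0.852×3930×(T − 67.7) = 3348.4(T − 67.7)
3508.9 T = 226684 − 14334 = 212350
T ≈ 60.52 °C — above 0 °C, consistent with complete melting.

T_f ≈ 60.5 °C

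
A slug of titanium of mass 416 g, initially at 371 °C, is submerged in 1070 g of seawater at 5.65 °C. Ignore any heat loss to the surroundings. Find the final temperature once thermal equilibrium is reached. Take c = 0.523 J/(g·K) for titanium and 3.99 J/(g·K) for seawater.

T_f ≈ 23.4 °C

Energy conservation, ΣQ = 0:
416·0.523·(T − 371) + 1070·3.99·(T − 5.65) = 0
4486.9 T = 104839
T = 104839 / 4486.9 = 23.4 °C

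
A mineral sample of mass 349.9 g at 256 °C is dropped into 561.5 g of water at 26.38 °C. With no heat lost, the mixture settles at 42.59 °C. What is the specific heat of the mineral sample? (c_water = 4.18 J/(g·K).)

c ≈ 0.51 J/(g·K)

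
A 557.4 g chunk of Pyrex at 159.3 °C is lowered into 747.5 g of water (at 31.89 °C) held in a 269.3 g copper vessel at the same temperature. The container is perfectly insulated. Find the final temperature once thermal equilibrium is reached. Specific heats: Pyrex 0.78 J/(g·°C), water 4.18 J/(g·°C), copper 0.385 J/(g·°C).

T_f ≈ 47.0 °C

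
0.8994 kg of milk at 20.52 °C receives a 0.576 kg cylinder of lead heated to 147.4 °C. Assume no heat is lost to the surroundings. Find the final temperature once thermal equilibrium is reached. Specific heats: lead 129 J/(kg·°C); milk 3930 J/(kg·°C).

|Q_lead| = |Q_milk|:
0.576*129*(147.4 − T) = 0.8994*3930*(T − 20.52)
74.3(147.4 − T) = 3534.6(T − 20.52)
3608.9 T = 83483  ⇒  T ≈ 23.13 °C

T_f ≈ 23.1 °C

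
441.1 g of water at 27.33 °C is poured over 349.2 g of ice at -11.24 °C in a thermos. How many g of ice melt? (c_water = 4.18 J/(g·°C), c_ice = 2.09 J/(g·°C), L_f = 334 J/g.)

Cooling the water to 0 °C releases 441.1·4.18·27.33 = 50391 J.
Of that, 349.2·2.09·11.24 = 8203.3 J goes to bring the ice to 0 °C, leaving 42188 J.
Fully melting the ice requires m_ice L_f = 349.2·334 = 116633 J.
That's not enough to melt it all — equilibrium is at 0 °C with ice remaining.
m_melted·334 = 42188  ⇒  m_melted ≈ 126.3 g.

m_melted ≈ 126 g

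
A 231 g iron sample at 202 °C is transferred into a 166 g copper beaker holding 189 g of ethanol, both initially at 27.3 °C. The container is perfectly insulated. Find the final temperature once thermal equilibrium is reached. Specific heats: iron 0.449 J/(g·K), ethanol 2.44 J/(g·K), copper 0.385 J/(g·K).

T_f ≈ 56.1 °C

T_f = Σ m_i c_i T_i / Σ m_i c_i:
T_f = (103.72·202 + 461.16·27.3 + 63.91·27.3) / (103.72 + 461.16 + 63.91)
    = 35286 / 628.79 ≈ 56.12 °C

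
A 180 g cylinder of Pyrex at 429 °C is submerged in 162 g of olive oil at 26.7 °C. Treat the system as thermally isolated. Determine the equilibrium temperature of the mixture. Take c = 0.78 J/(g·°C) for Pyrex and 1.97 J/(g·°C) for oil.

T_f ≈ 149.6 °C

Net heat exchanged in the isolated system is zero:
180×0.78×(T − 429) + 162×1.97×(T − 26.7) = 0
459.54 T = 68753
T = 68753/459.54 ≈ 149.61 °C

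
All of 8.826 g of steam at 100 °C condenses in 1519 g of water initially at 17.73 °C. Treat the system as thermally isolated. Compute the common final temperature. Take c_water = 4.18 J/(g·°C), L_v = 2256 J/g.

T_f ≈ 21.3 °C

Energy conservation, ΣQ = 0:
steam→water at 100 °C releases m L_v = 8.826·2256 = 19911
  condensate cools 100→T: 8.826·4.18·(T − 100) = 36.89(T − 100)
  original water: 6349.4(T − 17.73)
6386.3 T = 19911 + 3689.3 + 112575 = 136176
T ≈ 21.32 °C — below 100 °C, confirming all the steam condensed.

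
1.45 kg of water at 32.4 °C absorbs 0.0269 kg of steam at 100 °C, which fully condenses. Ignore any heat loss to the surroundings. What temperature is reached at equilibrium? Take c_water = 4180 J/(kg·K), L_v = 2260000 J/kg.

T_f ≈ 43.5 °C

Conservation of energy gives ΣQ = 0:
latent heat released on condensation: 0.0269×2260000 = 60794; condensate cools 100→T: 0.0269×4180×(T − 100) = 112.44(T − 100); original water: 6061(T − 32.4)
6173.4 T = 60794 + 11244 + 196376 = 268415
T ≈ 43.48 °C — below 100 °C, confirming all the steam condensed.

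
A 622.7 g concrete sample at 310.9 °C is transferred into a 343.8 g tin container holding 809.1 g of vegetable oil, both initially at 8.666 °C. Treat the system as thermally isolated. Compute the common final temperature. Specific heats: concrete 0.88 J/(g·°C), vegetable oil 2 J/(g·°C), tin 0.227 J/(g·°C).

T_f ≈ 82.5 °C

Heat gained plus heat lost sum to zero:
622.7·0.88·(T − 310.9) + 809.1·2·(T − 8.666) + 343.8·0.227·(T − 8.666) = 0
2244.2 T = 185065
T = 185065/2244.2 ≈ 82.46 °C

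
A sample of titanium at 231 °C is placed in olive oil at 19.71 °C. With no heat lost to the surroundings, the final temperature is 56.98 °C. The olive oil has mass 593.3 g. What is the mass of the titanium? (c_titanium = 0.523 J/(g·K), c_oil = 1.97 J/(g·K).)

Heat lost by the titanium = heat gained by the oil:
m·0.523·(231 − 56.98) = 593.3·1.97·(56.98 − 19.71)
91.01 m = 43561  ⇒  m ≈ 478.6 g

m ≈ 479 g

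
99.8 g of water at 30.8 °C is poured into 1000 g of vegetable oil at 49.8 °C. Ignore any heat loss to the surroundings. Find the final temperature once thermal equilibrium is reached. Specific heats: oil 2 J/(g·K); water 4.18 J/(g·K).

T_f ≈ 46.5 °C

Set heat shed by the hot body equal to heat absorbed by the cold body:
1000*2*(49.8 − T) = 99.8*4.18*(T − 30.8)
2000(49.8 − T) = 417.16(T − 30.8)
2417.2 T = 112449  ⇒  T ≈ 46.52 °C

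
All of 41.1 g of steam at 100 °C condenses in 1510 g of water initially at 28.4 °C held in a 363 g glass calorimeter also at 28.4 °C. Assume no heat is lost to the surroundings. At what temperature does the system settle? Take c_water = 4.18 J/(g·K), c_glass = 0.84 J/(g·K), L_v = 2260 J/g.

Setting the total heat transfer to zero:
latent heat released on condensation: 41.1·2260 = 92886
  condensed water 100 °C→T: 171.8(T − 100)
  water warms: 1510·4.18·(T − 28.4) = 6311.8(T − 28.4)
  glass cup: 363·0.84·(T − 28.4) = 304.92(T − 28.4)
6788.5 T = 92886 + 17180 + 187915 = 297981
T ≈ 43.89 °C — below 100 °C, confirming all the steam condensed.

T_f ≈ 43.9 °C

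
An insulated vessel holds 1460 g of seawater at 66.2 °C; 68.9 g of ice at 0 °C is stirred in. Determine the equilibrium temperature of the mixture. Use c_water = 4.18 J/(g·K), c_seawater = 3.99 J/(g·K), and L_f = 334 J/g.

Setting the total heat transfer to zero:
latent heat to melt: 68.9·334 = 23013; meltwater 0→T: 68.9·4.18·T = 288 T; seawater cools: 1460·3.99·(T − 66.2) = 5825.4(T − 66.2)
6113.4 T = 385641 − 23013 = 362629
T ≈ 59.32 °C — above 0 °C, consistent with complete melting.

T_f ≈ 59.3 °C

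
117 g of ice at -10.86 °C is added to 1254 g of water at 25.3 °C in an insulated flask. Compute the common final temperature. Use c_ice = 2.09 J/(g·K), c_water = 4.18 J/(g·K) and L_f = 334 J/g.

T_f ≈ 15.9 °C

Net heat exchanged in the isolated system is zero:
ice -10.86→0 °C: 117×2.09×10.86 = 2655.6
  latent heat to melt: 117×334 = 39078
  warm the meltwater: 489.06 T
  water: 5241.7(T − 25.3)
5730.8 T = 132616 − 41734 = 90882
T ≈ 15.86 °C. Since T > 0 °C, the all-ice-melts assumption holds.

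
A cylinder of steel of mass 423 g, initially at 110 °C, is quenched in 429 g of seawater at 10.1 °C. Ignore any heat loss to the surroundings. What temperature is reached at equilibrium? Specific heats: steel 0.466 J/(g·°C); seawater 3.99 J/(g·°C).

T_f ≈ 20.4 °C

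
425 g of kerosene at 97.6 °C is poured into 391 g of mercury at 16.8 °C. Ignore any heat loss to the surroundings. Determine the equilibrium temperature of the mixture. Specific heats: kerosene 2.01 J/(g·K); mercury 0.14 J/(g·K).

Energy conservation, ΣQ = 0:
425·2.01·(T − 97.6) + 391·0.14·(T − 16.8) = 0
854.25(T − 97.6) + 54.74(T − 16.8) = 0
(854.25 + 54.74) T = 854.25·97.6 + 54.74·16.8
T = 84294 / 908.99 = 92.7 °C

T_f ≈ 92.7 °C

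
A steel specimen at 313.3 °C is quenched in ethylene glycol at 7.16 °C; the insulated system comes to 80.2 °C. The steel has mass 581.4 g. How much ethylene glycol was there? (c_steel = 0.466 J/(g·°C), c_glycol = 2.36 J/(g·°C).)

m ≈ 366 g

Heat lost by the steel = heat gained by the glycol:
581.4×0.466×(313.3 − 80.2) = m×2.36×(80.2 − 7.16)
172.37 m = 63154  ⇒  m ≈ 366.4 g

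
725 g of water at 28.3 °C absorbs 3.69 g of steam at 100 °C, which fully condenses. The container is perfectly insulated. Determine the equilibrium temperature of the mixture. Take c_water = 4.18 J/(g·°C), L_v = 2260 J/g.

Setting the total heat transfer to zero:
steam→water at 100 °C releases m L_v = 3.69×2260 = 8339.4; condensed water 100 °C→T: 15.42(T − 100); water warms: 725×4.18×(T − 28.3) = 3030.5(T − 28.3)
3045.9 T = 8339.4 + 1542.4 + 85763 = 95645
T ≈ 31.40 °C, under the boiling point, so the assumption holds.

T_f ≈ 31.4 °C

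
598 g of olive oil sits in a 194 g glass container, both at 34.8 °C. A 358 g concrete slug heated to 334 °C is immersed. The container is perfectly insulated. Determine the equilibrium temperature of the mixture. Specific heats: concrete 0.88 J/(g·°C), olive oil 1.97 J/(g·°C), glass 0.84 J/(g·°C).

T_f ≈ 91.7 °C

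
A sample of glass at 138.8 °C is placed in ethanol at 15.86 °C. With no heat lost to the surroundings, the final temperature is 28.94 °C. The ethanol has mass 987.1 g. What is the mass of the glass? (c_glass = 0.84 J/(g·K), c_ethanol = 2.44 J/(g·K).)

Heat lost by the glass = heat gained by the ethanol:
m×0.84×(138.8 − 28.94) = 987.1×2.44×(28.94 − 15.86)
92.28 m = 31503  ⇒  m ≈ 341.4 g

m ≈ 341 g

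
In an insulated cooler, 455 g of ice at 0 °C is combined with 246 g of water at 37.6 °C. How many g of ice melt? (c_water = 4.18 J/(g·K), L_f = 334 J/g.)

Heat available from the water dropping to 0 °C: 246·4.18·37.6 = 38663 J.
Fully melting the ice requires m_ice L_f = 455·334 = 151970 J.
Since 38663 < 151970 J, not all the ice melts; equilibrium is at 0 °C.
m_melt = 38663 / L_f = 115.8 g.

m_melted ≈ 116 g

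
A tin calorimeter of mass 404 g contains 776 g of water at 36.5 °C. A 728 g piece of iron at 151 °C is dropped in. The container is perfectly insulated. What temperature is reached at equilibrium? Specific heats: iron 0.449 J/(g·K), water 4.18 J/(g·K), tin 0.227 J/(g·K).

T_f ≈ 46.7 °C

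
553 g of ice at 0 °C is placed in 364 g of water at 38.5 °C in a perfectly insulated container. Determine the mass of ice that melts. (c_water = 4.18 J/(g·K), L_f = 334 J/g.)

Heat available from the water dropping to 0 °C: 364·4.18·38.5 = 58579 J.
Fully melting the ice requires m_ice L_f = 553·334 = 184702 J.
That's not enough to melt it all — equilibrium is at 0 °C with ice remaining.
m_melted·334 = 58579  ⇒  m_melted ≈ 175.4 g.

m_melted ≈ 175 g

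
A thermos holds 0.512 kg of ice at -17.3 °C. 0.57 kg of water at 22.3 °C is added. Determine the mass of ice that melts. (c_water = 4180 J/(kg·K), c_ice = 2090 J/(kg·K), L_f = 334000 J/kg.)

m_melted ≈ 0.104 kg

Heat available from the water dropping to 0 °C: 0.57×4180×22.3 = 53132 J.
Warming the ice to 0 °C takes 0.512×2090×17.3 = 18512 J, leaving 34620 J for melting.
To melt every bit of ice: 0.512×334000 = 171008 J.
34620 J < 171008 J, so only part of the ice melts and the system sits at 0 °C.
m_melted×334000 = 34620  ⇒  m_melted ≈ 0.1037 kg.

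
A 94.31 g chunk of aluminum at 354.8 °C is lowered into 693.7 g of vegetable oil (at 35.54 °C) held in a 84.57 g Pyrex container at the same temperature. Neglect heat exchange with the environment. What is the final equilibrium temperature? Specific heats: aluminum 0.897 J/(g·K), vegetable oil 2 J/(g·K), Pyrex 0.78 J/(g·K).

T_f ≈ 53.1 °C

T_f is the heat-capacity-weighted average of the initial temperatures:
T_f = (84.6×354.8 + 1387.4×35.54 + 65.96×35.54) / (84.6 + 1387.4 + 65.96)
    = 81667 / 1538 ≈ 53.10 °C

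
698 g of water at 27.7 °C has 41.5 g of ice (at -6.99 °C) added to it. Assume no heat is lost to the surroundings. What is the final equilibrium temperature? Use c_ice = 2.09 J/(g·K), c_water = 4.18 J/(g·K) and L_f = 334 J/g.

T_f ≈ 21.5 °C

Conservation of energy gives ΣQ = 0:
warm ice to 0 °C: 41.5·2.09·(0 − (-6.99)) = 606.28; melt ice: 41.5·334 = 13861; warm the meltwater: 173.47 T; water: 2917.6(T − 27.7)
3091.1 T = 80819 − 14467 = 66351
T ≈ 21.47 °C (positive, so assuming full melt was valid).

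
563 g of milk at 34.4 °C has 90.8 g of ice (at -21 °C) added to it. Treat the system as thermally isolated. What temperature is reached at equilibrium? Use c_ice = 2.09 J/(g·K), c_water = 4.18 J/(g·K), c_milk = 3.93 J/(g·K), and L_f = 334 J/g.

T_f ≈ 16.1 °C

Let T be the final temperature. ΣQ_i = 0:
ice -21→0 °C: 90.8×2.09×21 = 3985.2
  latent heat to melt: 90.8×334 = 30327
  meltwater 0→T: 90.8×4.18×T = 379.54 T
  milk: 2212.6(T − 34.4)
2592.1 T = 76113 − 34312 = 41801
T ≈ 16.13 °C (positive, so assuming full melt was valid).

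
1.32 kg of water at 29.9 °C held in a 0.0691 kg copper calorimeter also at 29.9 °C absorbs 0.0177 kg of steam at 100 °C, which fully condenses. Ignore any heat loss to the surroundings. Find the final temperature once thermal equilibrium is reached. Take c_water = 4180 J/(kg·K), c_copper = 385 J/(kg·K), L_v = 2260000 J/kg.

T_f ≈ 37.9 °C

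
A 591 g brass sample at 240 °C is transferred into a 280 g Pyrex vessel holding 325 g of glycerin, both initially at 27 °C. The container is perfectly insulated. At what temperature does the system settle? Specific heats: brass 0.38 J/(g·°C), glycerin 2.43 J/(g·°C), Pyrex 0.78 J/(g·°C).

With ΣQ=0 the equilibrium temperature is the m·c-weighted mean:
T_f = (224.58*240 + 789.75*27 + 218.4*27) / (224.58 + 789.75 + 218.4)
    = 81119 / 1232.7 ≈ 65.80 °C

T_f ≈ 65.8 °C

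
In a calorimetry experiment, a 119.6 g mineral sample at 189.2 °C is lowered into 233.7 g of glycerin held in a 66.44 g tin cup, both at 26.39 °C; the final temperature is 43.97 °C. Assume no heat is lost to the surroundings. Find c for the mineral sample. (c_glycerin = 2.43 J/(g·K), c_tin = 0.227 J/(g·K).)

c ≈ 0.59 J/(g·K)

Setting the total heat transfer to zero:
119.6×c×(43.97 − 189.2) + 233.7×2.43×(43.97 − 26.39) + 66.44×0.227×(43.97 − 26.39) = 0
-17370 c = -10249
c = -10249/-17370 ≈ 0.59 J/(g·K)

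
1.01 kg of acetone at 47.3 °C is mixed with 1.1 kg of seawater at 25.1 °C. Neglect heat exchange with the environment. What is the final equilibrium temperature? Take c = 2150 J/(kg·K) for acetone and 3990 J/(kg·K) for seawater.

T_f ≈ 32.4 °C

Net heat exchanged in the isolated system is zero:
1.01×2150×(T − 47.3) + 1.1×3990×(T − 25.1) = 0
2171.5(T − 47.3) + 4389(T − 25.1) = 0
6560.5 T = 212876
T ≈ 32.45 °C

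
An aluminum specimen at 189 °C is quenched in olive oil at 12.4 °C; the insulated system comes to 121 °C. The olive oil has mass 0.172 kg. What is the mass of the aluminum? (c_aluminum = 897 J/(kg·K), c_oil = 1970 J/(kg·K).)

Taking heat into each body as positive, Σ m c ΔT = 0:
m×897×(121 − 189) + 0.172×1970×(121 − 12.4) = 0
-60996 m = -36798
m = -36798/-60996 ≈ 0.6033 kg

m ≈ 0.603 kg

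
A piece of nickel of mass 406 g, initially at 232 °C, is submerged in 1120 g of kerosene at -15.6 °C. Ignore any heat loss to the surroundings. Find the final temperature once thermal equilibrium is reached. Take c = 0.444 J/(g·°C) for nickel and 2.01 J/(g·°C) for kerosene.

T_f ≈ 2.8 °C

T_f is the heat-capacity-weighted average of the initial temperatures:
T_f = (180.26×232 + 2251.2×(-15.6)) / (180.26 + 2251.2)
    = 6702.5 / 2431.5 ≈ 2.76 °C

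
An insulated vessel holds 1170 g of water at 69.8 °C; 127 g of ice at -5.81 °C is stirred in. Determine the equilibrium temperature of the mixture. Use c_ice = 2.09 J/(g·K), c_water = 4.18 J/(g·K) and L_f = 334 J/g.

T_f ≈ 54.9 °C

Heat gained plus heat lost sum to zero:
warm ice to 0 °C: 127×2.09×(0 − (-5.81)) = 1542.1; melt ice: 127×334 = 42418; meltwater 0→T: 127×4.18×T = 530.86 T; water: 4890.6(T − 69.8)
5421.5 T = 341364 − 43960 = 297404
T ≈ 54.86 °C (positive, so assuming full melt was valid).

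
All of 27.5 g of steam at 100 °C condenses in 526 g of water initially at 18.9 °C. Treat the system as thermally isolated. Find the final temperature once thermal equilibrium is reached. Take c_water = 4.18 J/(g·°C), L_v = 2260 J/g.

T_f ≈ 49.8 °C

Energy conservation, ΣQ = 0:
steam→water at 100 °C releases m L_v = 27.5·2260 = 62150; condensed water 100 °C→T: 114.95(T − 100); water warms: 526·4.18·(T − 18.9) = 2198.7(T − 18.9)
2313.6 T = 62150 + 11495 + 41555 = 115200
T ≈ 49.79 °C — below 100 °C, confirming all the steam condensed.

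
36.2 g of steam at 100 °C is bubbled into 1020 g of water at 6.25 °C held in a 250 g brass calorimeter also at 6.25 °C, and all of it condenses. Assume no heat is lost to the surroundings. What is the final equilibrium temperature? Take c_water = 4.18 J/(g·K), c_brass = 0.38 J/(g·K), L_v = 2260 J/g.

Taking heat into each body as positive, Σ m c ΔT = 0:
steam→water at 100 °C releases m L_v = 36.2×2260 = 81812
  condensate cools 100→T: 36.2×4.18×(T − 100) = 151.32(T − 100)
  original water: 4263.6(T − 6.25)
  brass cup: 250×0.38×(T − 6.25) = 95(T − 6.25)
4509.9 T = 81812 + 15132 + 27241 = 124185
T ≈ 27.54 °C, under the boiling point, so the assumption holds.

T_f ≈ 27.5 °C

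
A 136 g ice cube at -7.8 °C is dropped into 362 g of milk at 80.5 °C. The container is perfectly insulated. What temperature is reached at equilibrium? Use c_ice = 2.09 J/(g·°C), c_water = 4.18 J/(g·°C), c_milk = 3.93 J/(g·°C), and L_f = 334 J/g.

T_f ≈ 33.6 °C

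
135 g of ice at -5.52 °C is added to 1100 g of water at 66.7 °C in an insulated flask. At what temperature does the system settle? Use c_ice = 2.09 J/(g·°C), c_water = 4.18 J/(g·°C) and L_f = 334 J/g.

Conservation of energy gives ΣQ = 0:
ice -5.52→0 °C: 135·2.09·5.52 = 1557.5; melt ice: 135·334 = 45090; meltwater 0→T: 135·4.18·T = 564.3 T; water cools: 1100·4.18·(T − 66.7) = 4598(T − 66.7)
5162.3 T = 306687 − 46647 = 260039
T ≈ 50.37 °C. Since T > 0 °C, the all-ice-melts assumption holds.

T_f ≈ 50.4 °C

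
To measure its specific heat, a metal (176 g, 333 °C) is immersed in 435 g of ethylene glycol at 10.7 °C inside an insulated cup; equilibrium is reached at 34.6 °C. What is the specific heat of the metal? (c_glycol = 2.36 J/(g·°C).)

c ≈ 0.467 J/(g·°C)

m_s c (T_s − T_f) = m_glycol c_glycol (T_f − T_0):
176·c·(333 − 34.6) = 435·2.36·(34.6 − 10.7)
52518 c = 24536  ⇒  c ≈ 0.4672 J/(g·°C)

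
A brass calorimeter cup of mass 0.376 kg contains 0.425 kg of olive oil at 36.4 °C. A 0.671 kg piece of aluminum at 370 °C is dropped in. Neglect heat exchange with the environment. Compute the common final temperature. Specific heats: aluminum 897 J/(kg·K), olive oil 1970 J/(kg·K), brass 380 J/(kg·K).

T_f = Σ m_i c_i T_i / Σ m_i c_i:
T_f = (601.89*370 + 837.25*36.4 + 142.88*36.4) / (601.89 + 837.25 + 142.88)
    = 258375 / 1582 ≈ 163.32 °C

T_f ≈ 163.3 °C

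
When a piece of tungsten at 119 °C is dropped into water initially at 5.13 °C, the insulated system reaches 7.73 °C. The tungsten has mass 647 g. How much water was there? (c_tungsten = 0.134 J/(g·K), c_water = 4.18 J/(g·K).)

m ≈ 888 g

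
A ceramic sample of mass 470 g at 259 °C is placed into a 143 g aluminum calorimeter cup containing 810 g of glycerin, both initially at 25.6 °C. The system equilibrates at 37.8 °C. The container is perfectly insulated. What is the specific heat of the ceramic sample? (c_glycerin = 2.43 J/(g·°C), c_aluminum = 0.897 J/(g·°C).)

Heat gained plus heat lost sum to zero:
470·c·(37.8 − 259) + 810·2.43·(37.8 − 25.6) + 143·0.897·(37.8 − 25.6) = 0
-103964 c = -25578
c = -25578/-103964 ≈ 0.246 J/(g·°C)

c ≈ 0.246 J/(g·°C)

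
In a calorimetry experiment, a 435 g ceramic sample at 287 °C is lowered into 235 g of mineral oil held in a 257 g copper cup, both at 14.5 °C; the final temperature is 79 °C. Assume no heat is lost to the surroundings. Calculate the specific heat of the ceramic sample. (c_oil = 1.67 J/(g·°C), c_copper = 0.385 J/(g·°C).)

Energy conservation, ΣQ = 0:
435·c·(79 − 287) + 235·1.67·(79 − 14.5) + 257·0.385·(79 − 14.5) = 0
-90480 c = -31695
c = -31695/-90480 ≈ 0.3503 J/(g·°C)

c ≈ 0.35 J/(g·°C)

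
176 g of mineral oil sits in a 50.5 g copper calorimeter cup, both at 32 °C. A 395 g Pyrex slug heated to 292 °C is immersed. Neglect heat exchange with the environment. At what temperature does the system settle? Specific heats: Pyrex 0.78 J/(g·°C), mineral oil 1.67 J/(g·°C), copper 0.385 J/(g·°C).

Net heat exchanged in the isolated system is zero:
395·0.78·(T − 292) + 176·1.67·(T − 32) + 50.5·0.385·(T − 32) = 0
621.46 T = 99993
T ≈ 160.90 °C

T_f ≈ 160.9 °C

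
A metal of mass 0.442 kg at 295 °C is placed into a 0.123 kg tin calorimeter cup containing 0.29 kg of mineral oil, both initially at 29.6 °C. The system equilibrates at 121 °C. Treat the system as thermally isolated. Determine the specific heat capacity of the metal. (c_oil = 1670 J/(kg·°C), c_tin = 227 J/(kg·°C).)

Let T be the final temperature. ΣQ_i = 0:
0.442×c×(121 − 295) + 0.29×1670×(121 − 29.6) + 0.123×227×(121 − 29.6) = 0
-76.91 c = -46817
c = -46817/-76.91 ≈ 608.7 J/(kg·°C)

c ≈ 609 J/(kg·°C)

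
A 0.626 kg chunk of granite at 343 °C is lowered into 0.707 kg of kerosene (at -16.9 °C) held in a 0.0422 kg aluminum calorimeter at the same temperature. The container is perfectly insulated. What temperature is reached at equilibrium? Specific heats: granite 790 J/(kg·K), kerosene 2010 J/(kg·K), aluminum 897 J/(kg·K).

Conservation of energy gives ΣQ = 0:
0.626*790*(T − 343) + 0.707*2010*(T − (-16.9)) + 0.0422*897*(T − (-16.9)) = 0
(494.54 + 1421.1 + 37.85) T = 494.54*343 + 1421.1*(-16.9) + 37.85*(-16.9)
T = 144971/1953.5 ≈ 74.21 °C

T_f ≈ 74.2 °C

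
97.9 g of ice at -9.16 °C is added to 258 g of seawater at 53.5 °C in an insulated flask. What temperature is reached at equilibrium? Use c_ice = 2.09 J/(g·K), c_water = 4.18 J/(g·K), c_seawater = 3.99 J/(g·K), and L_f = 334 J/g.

Taking heat into each body as positive, Σ m c ΔT = 0:
ice -9.16→0 °C: 97.9·2.09·9.16 = 1874.2; fusion: m_ice L_f = 97.9·334 = 32699; warm the meltwater: 409.22 T; seawater cools: 258·3.99·(T − 53.5) = 1029.4(T − 53.5)
1438.6 T = 55074 − 34573 = 20501
T ≈ 14.25 °C. Since T > 0 °C, the all-ice-melts assumption holds.

T_f ≈ 14.3 °C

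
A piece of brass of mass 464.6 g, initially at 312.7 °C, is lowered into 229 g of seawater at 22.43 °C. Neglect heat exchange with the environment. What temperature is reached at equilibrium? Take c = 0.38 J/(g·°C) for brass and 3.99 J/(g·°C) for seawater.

T_f = Σ m_i c_i T_i / Σ m_i c_i:
T_f = (176.55·312.7 + 913.71·22.43) / (176.55 + 913.71)
    = 75701 / 1090.3 ≈ 69.43 °C

T_f ≈ 69.4 °C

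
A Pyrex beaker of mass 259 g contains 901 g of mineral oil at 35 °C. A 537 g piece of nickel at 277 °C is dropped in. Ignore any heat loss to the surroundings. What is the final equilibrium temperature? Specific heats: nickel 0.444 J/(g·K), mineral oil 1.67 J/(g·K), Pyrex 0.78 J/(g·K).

T_f = Σ m_i c_i T_i / Σ m_i c_i:
T_f = (238.43·277 + 1504.7·35 + 202.02·35) / (238.43 + 1504.7 + 202.02)
    = 125779 / 1945.1 ≈ 64.66 °C

T_f ≈ 64.7 °C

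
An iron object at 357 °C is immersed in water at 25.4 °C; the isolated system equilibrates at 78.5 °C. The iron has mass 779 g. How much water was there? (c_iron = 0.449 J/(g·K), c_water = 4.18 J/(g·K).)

m ≈ 439 g

Energy conservation, ΣQ = 0:
779×0.449×(78.5 − 357) + m×4.18×(78.5 − 25.4) = 0
221.96 m = 97411
m = 97411/221.96 ≈ 438.9 g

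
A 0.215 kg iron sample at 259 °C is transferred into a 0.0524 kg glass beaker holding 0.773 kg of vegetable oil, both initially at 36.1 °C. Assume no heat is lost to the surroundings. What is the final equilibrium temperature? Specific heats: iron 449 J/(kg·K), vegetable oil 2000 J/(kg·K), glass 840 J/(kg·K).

T_f ≈ 48.9 °C

Heat gained plus heat lost sum to zero:
0.215×449×(T − 259) + 0.773×2000×(T − 36.1) + 0.0524×840×(T − 36.1) = 0
1686.6 T = 82402
T = 82402 / 1686.6 = 48.9 °C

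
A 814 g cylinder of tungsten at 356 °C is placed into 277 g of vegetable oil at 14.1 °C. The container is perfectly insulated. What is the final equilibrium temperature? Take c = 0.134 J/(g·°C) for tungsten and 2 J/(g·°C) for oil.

T_f ≈ 70.3 °C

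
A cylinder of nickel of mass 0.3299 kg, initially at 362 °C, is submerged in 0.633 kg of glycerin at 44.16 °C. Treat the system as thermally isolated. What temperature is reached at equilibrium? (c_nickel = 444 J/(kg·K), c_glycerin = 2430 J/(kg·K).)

T_f ≈ 71.8 °C

Set heat shed by the hot body equal to heat absorbed by the cold body:
0.3299×444×(362 − T) = 0.633×2430×(T − 44.16)
146.48(362 − T) = 1538.2(T − 44.16)
1684.7 T = 120951  ⇒  T ≈ 71.80 °C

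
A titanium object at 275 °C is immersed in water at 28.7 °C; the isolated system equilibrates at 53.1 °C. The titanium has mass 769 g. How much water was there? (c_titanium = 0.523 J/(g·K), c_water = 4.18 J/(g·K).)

m ≈ 875 g

|Q_titanium| = |Q_water|:
769×0.523×(275 − 53.1) = m×4.18×(53.1 − 28.7)
101.99 m = 89245  ⇒  m ≈ 875 g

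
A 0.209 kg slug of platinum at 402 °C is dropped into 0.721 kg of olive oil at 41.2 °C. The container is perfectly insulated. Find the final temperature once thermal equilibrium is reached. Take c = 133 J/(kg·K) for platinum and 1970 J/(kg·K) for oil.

Setting the total heat transfer to zero:
0.209*133*(T − 402) + 0.721*1970*(T − 41.2) = 0
27.8(T − 402) + 1420.4(T − 41.2) = 0
1448.2 T = 69694
T = 69694 / 1448.2 = 48.1 °C

T_f ≈ 48.1 °C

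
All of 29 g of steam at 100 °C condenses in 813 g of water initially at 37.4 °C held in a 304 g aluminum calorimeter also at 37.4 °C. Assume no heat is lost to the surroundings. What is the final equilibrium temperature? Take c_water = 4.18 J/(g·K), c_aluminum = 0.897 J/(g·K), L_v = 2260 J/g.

T_f ≈ 56.7 °C

Energy conservation, ΣQ = 0:
latent heat released on condensation: 29·2260 = 65540
  condensate cools 100→T: 29·4.18·(T − 100) = 121.22(T − 100)
  original water: 3398.3(T − 37.4)
  aluminum cup: 304·0.897·(T − 37.4) = 272.69(T − 37.4)
3792.2 T = 65540 + 12122 + 137296 = 214958
T ≈ 56.68 °C — below 100 °C, confirming all the steam condensed.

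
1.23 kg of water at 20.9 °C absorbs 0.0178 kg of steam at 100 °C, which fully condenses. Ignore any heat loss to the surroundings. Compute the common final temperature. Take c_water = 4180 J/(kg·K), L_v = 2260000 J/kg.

T_f ≈ 29.7 °C

Let T be the final temperature. ΣQ_i = 0:
condense steam: −0.0178×2260000 = −40228; condensed water 100 °C→T: 74.4(T − 100); water warms: 1.23×4180×(T − 20.9) = 5141.4(T − 20.9)
5215.8 T = 40228 + 7440.4 + 107455 = 155124
T ≈ 29.74 °C (< 100 °C, so full condensation is consistent).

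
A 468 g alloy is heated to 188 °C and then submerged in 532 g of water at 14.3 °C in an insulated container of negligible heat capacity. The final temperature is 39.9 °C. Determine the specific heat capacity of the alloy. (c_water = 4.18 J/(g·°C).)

c ≈ 0.821 J/(g·°C)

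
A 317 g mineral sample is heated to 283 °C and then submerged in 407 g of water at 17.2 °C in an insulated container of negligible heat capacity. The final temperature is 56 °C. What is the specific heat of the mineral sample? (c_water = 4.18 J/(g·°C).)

Heat lost by the mineral sample = heat gained by the water:
317×c×(283 − 56) = 407×4.18×(56 − 17.2)
71959 c = 66009  ⇒  c ≈ 0.9173 J/(g·°C)

c ≈ 0.917 J/(g·°C)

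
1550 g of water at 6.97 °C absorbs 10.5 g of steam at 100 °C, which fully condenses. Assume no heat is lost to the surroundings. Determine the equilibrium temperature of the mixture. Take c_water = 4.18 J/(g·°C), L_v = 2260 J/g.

T_f ≈ 11.2 °C

Conservation of energy gives ΣQ = 0:
latent heat released on condensation: 10.5·2260 = 23730; condensate cools 100→T: 10.5·4.18·(T − 100) = 43.89(T − 100); original water: 6479(T − 6.97)
6522.9 T = 23730 + 4389 + 45159 = 73278
T ≈ 11.23 °C — below 100 °C, confirming all the steam condensed.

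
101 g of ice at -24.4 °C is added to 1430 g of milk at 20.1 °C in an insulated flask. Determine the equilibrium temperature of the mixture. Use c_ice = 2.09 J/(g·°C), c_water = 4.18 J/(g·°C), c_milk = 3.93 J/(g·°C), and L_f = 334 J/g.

Setting the total heat transfer to zero:
ice -24.4→0 °C: 101·2.09·24.4 = 5150.6; melt ice: 101·334 = 33734; meltwater 0→T: 101·4.18·T = 422.18 T; milk: 5619.9(T − 20.1)
6042.1 T = 112960 − 38885 = 74075
T ≈ 12.26 °C (positive, so assuming full melt was valid).

T_f ≈ 12.3 °C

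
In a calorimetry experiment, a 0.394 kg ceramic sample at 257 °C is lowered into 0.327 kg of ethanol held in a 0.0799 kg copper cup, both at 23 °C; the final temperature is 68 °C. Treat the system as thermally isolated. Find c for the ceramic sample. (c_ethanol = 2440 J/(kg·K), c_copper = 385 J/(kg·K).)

c ≈ 501 J/(kg·K)

Let T be the final temperature. ΣQ_i = 0:
0.394·c·(68 − 257) + 0.327·2440·(68 − 23) + 0.0799·385·(68 − 23) = 0
-74.47 c = -37289
c = -37289/-74.47 ≈ 500.8 J/(kg·K)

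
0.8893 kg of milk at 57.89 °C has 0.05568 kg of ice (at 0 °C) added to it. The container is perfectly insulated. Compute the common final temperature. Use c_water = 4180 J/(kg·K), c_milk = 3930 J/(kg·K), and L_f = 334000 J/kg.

T_f ≈ 49.3 °C

Energy conservation, ΣQ = 0:
fusion: m_ice L_f = 0.05568×334000 = 18597; warm the meltwater: 232.74 T; milk cools: 0.8893×3930×(T − 57.89) = 3494.9(T − 57.89)
3727.7 T = 202323 − 18597 = 183725
T ≈ 49.29 °C. Since T > 0 °C, the all-ice-melts assumption holds.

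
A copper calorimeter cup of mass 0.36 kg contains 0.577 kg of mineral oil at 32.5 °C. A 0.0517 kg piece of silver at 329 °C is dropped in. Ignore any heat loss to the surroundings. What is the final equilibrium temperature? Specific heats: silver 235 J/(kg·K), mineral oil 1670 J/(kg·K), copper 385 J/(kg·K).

T_f = Σ m_i c_i T_i / Σ m_i c_i:
T_f = (12.15·329 + 963.59·32.5 + 138.6·32.5) / (12.15 + 963.59 + 138.6)
    = 39818 / 1114.3 ≈ 35.73 °C

T_f ≈ 35.7 °C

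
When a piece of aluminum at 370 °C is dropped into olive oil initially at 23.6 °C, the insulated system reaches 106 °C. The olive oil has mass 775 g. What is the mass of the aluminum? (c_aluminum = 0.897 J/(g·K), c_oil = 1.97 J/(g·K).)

Heat lost by the aluminum = heat gained by the oil:
m×0.897×(370 − 106) = 775×1.97×(106 − 23.6)
236.81 m = 125804  ⇒  m ≈ 531.2 g

m ≈ 531 g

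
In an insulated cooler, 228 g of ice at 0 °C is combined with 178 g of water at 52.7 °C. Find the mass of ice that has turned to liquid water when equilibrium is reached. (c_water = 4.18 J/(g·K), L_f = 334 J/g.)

m_melted ≈ 117 g

Water can give up m c ΔT = 178·4.18·52.7 = 39211 J before reaching 0 °C.
To melt every bit of ice: 228·334 = 76152 J.
Since 39211 < 76152 J, not all the ice melts; equilibrium is at 0 °C.
Mass melted = 39211/334 ≈ 117.4 g.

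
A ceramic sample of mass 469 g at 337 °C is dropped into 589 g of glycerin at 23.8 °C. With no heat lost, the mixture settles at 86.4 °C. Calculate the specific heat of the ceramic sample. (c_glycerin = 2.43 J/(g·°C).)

c ≈ 0.762 J/(g·°C)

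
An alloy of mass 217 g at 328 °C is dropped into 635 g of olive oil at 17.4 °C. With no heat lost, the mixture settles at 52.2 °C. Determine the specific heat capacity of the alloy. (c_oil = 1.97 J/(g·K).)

Heat lost by the alloy = heat gained by the oil:
217·c·(328 − 52.2) = 635·1.97·(52.2 − 17.4)
59849 c = 43533  ⇒  c ≈ 0.7274 J/(g·K)

c ≈ 0.727 J/(g·K)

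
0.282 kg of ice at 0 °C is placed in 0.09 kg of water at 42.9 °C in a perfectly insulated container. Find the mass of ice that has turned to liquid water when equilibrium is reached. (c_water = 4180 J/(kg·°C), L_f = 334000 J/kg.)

m_melted ≈ 0.0483 kg

Water can give up m c ΔT = 0.09·4180·42.9 = 16139 J before reaching 0 °C.
Fully melting the ice requires m_ice L_f = 0.282·334000 = 94188 J.
That's not enough to melt it all — equilibrium is at 0 °C with ice remaining.
Mass melted = 16139/334000 ≈ 0.04832 kg.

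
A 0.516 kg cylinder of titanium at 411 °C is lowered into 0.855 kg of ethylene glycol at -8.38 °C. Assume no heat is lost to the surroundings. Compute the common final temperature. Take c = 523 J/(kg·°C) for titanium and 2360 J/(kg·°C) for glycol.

T_f ≈ 41.1 °C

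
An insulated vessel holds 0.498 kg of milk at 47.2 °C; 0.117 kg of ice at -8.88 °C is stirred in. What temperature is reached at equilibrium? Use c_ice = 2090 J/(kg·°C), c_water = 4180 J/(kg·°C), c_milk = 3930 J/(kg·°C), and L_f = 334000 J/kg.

T_f ≈ 20.9 °C

Taking heat into each body as positive, Σ m c ΔT = 0:
ice -8.88→0 °C: 0.117×2090×8.88 = 2171.4
  fusion: m_ice L_f = 0.117×334000 = 39078
  warm the meltwater: 489.06 T
  milk cools: 0.498×3930×(T − 47.2) = 1957.1(T − 47.2)
2446.2 T = 92377 − 41249 = 51128
T ≈ 20.90 °C — above 0 °C, consistent with complete melting.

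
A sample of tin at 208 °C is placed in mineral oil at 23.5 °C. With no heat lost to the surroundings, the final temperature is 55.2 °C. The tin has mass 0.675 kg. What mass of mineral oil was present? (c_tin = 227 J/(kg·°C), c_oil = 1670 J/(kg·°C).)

m ≈ 0.442 kg

Heat lost by the tin = heat gained by the oil:
0.675×227×(208 − 55.2) = m×1670×(55.2 − 23.5)
52939 m = 23413  ⇒  m ≈ 0.4423 kg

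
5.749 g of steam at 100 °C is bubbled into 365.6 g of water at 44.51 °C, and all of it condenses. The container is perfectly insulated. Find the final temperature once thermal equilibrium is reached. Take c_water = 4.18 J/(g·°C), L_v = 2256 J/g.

T_f ≈ 53.7 °C

Let T be the final temperature. ΣQ_i = 0:
latent heat released on condensation: 5.749·2256 = 12970; condensate cools 100→T: 5.749·4.18·(T − 100) = 24.03(T − 100); original water: 1528.2(T − 44.51)
1552.2 T = 12970 + 2403.1 + 68021 = 83393
T ≈ 53.72 °C — below 100 °C, confirming all the steam condensed.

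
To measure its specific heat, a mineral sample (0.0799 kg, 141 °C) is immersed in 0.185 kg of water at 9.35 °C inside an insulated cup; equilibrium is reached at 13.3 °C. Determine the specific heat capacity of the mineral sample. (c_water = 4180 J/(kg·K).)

c ≈ 299 J/(kg·K)

m_s c (T_s − T_f) = m_water c_water (T_f − T_0):
0.0799×c×(141 − 13.3) = 0.185×4180×(13.3 − 9.35)
10.2 c = 3054.5  ⇒  c ≈ 299.4 J/(kg·K)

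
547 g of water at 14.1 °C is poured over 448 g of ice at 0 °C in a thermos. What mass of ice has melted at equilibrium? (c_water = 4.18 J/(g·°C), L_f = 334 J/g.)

Heat available from the water dropping to 0 °C: 547×4.18×14.1 = 32239 J.
Melting all 448 g of ice would need 448×334 = 149632 J.
32239 J < 149632 J, so only part of the ice melts and the system sits at 0 °C.
Mass melted = 32239/334 ≈ 96.52 g.

m_melted ≈ 96.5 g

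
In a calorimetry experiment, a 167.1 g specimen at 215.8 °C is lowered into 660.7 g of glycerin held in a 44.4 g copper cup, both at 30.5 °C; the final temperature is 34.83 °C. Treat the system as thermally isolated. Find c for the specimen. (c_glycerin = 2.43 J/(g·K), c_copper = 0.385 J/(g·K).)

c ≈ 0.232 J/(g·K)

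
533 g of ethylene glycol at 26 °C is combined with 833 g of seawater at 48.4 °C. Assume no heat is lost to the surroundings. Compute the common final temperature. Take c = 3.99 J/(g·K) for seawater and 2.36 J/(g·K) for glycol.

T_f ≈ 42.3 °C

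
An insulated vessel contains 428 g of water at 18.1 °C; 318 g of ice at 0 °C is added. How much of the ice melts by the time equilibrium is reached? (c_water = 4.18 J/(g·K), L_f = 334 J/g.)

Cooling the water to 0 °C releases 428·4.18·18.1 = 32382 J.
Melting all 318 g of ice would need 318·334 = 106212 J.
Since 32382 < 106212 J, not all the ice melts; equilibrium is at 0 °C.
m_melted·334 = 32382  ⇒  m_melted ≈ 96.95 g.

m_melted ≈ 97 g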